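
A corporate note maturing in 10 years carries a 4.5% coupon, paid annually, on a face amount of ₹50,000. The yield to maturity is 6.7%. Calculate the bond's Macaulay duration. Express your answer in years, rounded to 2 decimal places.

Periodic yield y = 0.067. Discount each cash flow and weight by its year:
  t   CF        PV=CF/(1+0.067)^t    t·PV
  1     2,250.00     2,108.7160     2,108.7160
  2     2,250.00     1,976.3037     3,952.6074
  3     2,250.00     1,852.2059     5,556.6177
  4     2,250.00     1,735.9005     6,943.6022
  5     2,250.00     1,626.8984     8,134.4918
  6     2,250.00     1,524.7407     9,148.4444
  7     2,250.00     1,428.9979    10,002.9851
  8     2,250.00     1,339.2670    10,714.1359
  9     2,250.00     1,255.1706    11,296.5350
  10   52,250.00    27,317.5723   273,175.7226
  Σ                 42,165.7729   341,033.8580
Price P = Σ PV = 42,165.7729.
Macaulay duration = Σ(t·PV) / P = 341,033.8580 / 42,165.7729 = 8.08793 years.

8.09 years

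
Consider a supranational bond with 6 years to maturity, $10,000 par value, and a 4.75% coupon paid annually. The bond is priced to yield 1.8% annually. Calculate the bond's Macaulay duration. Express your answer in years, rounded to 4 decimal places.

5.4139 years

Periodic yield y = 0.018. Discount each cash flow and weight by its year:
  t   CF        PV=CF/(1+0.018)^t    t·PV
  1       475.00       466.6012       466.6012
  2       475.00       458.3509       916.7017
  3       475.00       450.2464     1,350.7393
  4       475.00       442.2853     1,769.1412
  5       475.00       434.4649     2,172.3246
  6    10,475.00     9,411.6846    56,470.1074
  Σ                 11,663.6333    63,145.6154
Price P = Σ PV = 11,663.6333.
Macaulay duration = Σ(t·PV) / P = 63,145.6154 / 11,663.6333 = 5.41389 years.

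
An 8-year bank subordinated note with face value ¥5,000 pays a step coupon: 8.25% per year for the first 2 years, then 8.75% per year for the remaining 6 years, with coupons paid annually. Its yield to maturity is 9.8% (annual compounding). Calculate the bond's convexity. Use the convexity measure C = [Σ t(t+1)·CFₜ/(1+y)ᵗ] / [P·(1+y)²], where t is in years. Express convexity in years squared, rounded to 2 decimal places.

With y = 0.098:
  t   CF        PV=CF/(1+0.098)^t    t·PV        t(t+1)·PV
  1       412.50       375.6831       375.6831         751.3661
  2       412.50       342.1521       684.3043       2,052.9129
  3       437.50       330.4997       991.4990       3,965.9961
  4       437.50       301.0015     1,204.0061       6,020.0305
  5       437.50       274.1362     1,370.6809       8,224.0854
  6       437.50       249.6687     1,498.0119      10,486.0834
  7       437.50       227.3849     1,591.6945      12,733.5560
  8     5,437.50     2,573.8341    20,590.6727     185,316.0546
  Σ                  4,674.3603    28,306.5525     229,550.0851
P = 4,674.3603.
Convexity = Σ t(t+1)·PV / [P·(1+y)²] = 229,550.0851 / (4,674.3603 × 1.205604) = 40.73339.

40.73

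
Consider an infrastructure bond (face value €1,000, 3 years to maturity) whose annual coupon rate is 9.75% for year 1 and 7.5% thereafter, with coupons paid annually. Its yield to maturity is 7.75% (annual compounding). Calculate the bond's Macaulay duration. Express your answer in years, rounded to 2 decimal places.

2.76 years

Periodic yield y = 0.0775. Discount each cash flow and weight by its year:
  t   CF        PV=CF/(1+0.0775)^t    t·PV
  1        97.50        90.4872        90.4872
  2        75.00        64.5991       129.1983
  3     1,075.00       859.3234     2,577.9701
  Σ                  1,014.4098     2,797.6556
Price P = Σ PV = 1,014.4098.
Macaulay duration = Σ(t·PV) / P = 2,797.6556 / 1,014.4098 = 2.75791 years.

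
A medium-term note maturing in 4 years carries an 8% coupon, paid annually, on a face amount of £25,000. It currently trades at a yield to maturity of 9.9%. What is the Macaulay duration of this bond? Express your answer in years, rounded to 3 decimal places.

Periodic yield y = 0.099. Discount each cash flow and weight by its year:
  t   CF        PV=CF/(1+0.099)^t    t·PV
  1     2,000.00     1,819.8362     1,819.8362
  2     2,000.00     1,655.9019     3,311.8038
  3     2,000.00     1,506.7351     4,520.2054
  4    27,000.00    18,508.5755    74,034.3019
  Σ                 23,491.0488    83,686.1474
Price P = Σ PV = 23,491.0488.
Macaulay duration = Σ(t·PV) / P = 83,686.1474 / 23,491.0488 = 3.56247 years.

3.562 years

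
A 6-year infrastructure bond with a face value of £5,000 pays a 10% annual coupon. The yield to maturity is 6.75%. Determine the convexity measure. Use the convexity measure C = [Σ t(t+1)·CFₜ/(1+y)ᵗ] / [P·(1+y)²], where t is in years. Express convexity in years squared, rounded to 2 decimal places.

27.80

With y = 0.0675:
  t   CF        PV=CF/(1+0.0675)^t    t·PV        t(t+1)·PV
  1       500.00       468.3841       468.3841         936.7681
  2       500.00       438.7673       877.5346       2,632.6037
  3       500.00       411.0232     1,233.0696       4,932.2786
  4       500.00       385.0335     1,540.1338       7,700.6692
  5       500.00       360.6871     1,803.4354      10,820.6124
  6     5,500.00     3,716.6819    22,300.0911     156,100.6379
  Σ                  5,780.5770    28,222.6486     183,123.5699
P = 5,780.5770.
Convexity = Σ t(t+1)·PV / [P·(1+y)²] = 183,123.5699 / (5,780.5770 × 1.139556) = 27.79952.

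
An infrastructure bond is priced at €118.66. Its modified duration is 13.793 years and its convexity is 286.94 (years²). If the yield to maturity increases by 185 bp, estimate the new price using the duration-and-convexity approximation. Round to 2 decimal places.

€94.21

Duration effect: -D_mod·Δy = -13.793 × (+0.0185) = -0.2551705
Convexity effect: ½·C·(Δy)² = 0.5 × 286.94 × (0.0185)² = +0.0491026075
ΔP/P ≈ -0.2551705 + 0.0491026075 = -0.2060678925
New price ≈ 118.66 × (1 - 0.2060678925) = 94.20798387595.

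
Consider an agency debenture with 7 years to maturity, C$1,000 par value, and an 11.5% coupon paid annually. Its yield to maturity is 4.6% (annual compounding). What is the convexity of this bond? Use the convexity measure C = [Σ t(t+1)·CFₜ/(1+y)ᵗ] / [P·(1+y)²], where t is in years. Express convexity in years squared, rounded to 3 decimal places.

With y = 0.046:
  t   CF        PV=CF/(1+0.046)^t    t·PV        t(t+1)·PV
  1       115.00       109.9426       109.9426         219.8853
  2       115.00       105.1077       210.2154         630.6461
  3       115.00       100.4854       301.4561       1,205.8243
  4       115.00        96.0663       384.2652       1,921.3262
  5       115.00        91.8416       459.2080       2,755.2479
  6       115.00        87.8027       526.8160       3,687.7122
  7     1,115.00       813.8663     5,697.0642      45,576.5138
  Σ                  1,405.1126     7,688.9676      55,997.1558
P = 1,405.1126.
Convexity = Σ t(t+1)·PV / [P·(1+y)²] = 55,997.1558 / (1,405.1126 × 1.094116) = 36.42432.

36.424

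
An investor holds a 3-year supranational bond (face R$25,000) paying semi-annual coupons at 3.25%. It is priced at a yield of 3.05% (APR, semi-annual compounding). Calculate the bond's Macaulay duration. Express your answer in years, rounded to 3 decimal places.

2.883 years

Periodic yield y = 0.01525. Discount each cash flow and weight by its period:
  t   CF        PV=CF/(1+0.01525)^t    t·PV
  1       406.25       400.1477       400.1477
  2       406.25       394.1372       788.2743
  3       406.25       388.2168     1,164.6505
  4       406.25       382.3855     1,529.5419
  5       406.25       376.6417     1,883.2084
  6    25,406.25    23,200.7796   139,204.6776
  Σ                 25,142.3085   144,970.5005
Price P = Σ PV = 25,142.3085.
Macaulay duration = Σ(t·PV) / P = 144,970.5005 / 25,142.3085 = 5.76600 half-year periods.
In years: 5.76600 / 2 = 2.88300 years.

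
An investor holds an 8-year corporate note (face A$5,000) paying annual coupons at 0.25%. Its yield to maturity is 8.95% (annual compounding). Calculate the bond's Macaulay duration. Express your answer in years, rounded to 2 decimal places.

7.89 years

Periodic yield y = 0.0895. Discount each cash flow and weight by its year:
  t   CF        PV=CF/(1+0.0895)^t    t·PV
  1        12.50        11.4732        11.4732
  2        12.50        10.5307        21.0613
  3        12.50         9.6656        28.9968
  4        12.50         8.8716        35.4863
  5        12.50         8.1428        40.7140
  6        12.50         7.4739        44.8433
  7        12.50         6.8599        48.0195
  8     5,012.50     2,524.8554    20,198.8431
  Σ                  2,587.8730    20,429.4375
Price P = Σ PV = 2,587.8730.
Macaulay duration = Σ(t·PV) / P = 20,429.4375 / 2,587.8730 = 7.89430 years.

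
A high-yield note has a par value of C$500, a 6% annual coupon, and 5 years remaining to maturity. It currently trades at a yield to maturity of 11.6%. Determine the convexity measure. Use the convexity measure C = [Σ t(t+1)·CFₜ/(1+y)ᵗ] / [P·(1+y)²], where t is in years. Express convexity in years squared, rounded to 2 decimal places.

20.23

With y = 0.116:
  t   CF        PV=CF/(1+0.116)^t    t·PV        t(t+1)·PV
  1        30.00        26.8817        26.8817          53.7634
  2        30.00        24.0876        48.1751         144.5254
  3        30.00        21.5838        64.7515         259.0061
  4        30.00        19.3404        77.3614         386.8071
  5       530.00       306.1645     1,530.8227       9,184.9364
  Σ                    398.0580     1,747.9925      10,029.0384
P = 398.0580.
Convexity = Σ t(t+1)·PV / [P·(1+y)²] = 10,029.0384 / (398.0580 × 1.245456) = 20.22947.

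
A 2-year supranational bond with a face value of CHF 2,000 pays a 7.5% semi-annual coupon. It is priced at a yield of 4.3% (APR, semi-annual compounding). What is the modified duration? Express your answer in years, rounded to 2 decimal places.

1.86 years

Periodic yield y = 0.0215. First find Macaulay duration:
  t   CF        PV=CF/(1+0.0215)^t    t·PV
  1        75.00        73.4214        73.4214
  2        75.00        71.8761       143.7522
  3        75.00        70.3633       211.0899
  4     2,075.00     1,905.7442     7,622.9770
  Σ                  2,121.4051     8,051.2405
P = 2,121.4051; Macaulay duration = 8,051.2405 / 2,121.4051 = 3.79524 half-year periods = 1.89762 years.
Modified duration = D_Mac / (1 + y) = 1.89762 / 1.0215 = 1.85768 years.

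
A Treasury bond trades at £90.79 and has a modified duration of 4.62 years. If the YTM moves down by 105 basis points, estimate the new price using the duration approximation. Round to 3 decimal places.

£95.194

Duration approximation: ΔP/P ≈ -D_mod · Δy = -4.62 × (-0.0105) = +0.048510.
New price ≈ 90.79 × (1 + 0.048510) = 95.1942229.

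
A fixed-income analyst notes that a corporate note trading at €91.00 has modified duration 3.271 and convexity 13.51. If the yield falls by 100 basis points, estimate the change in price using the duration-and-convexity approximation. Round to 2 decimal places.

+€3.04

Duration effect: -D_mod·Δy = -3.271 × (-0.01) = +0.032710
Convexity effect: ½·C·(Δy)² = 0.5 × 13.51 × (-0.01)² = +0.0006755
ΔP/P ≈ +0.032710 + 0.0006755 = +0.0333855
ΔP ≈ 91.00 × (+0.0333855) = +3.0380805.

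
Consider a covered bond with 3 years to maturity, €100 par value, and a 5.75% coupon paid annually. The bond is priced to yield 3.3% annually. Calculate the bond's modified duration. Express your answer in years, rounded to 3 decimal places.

Periodic yield y = 0.033. First find Macaulay duration:
  t   CF        PV=CF/(1+0.033)^t    t·PV
  1         5.75         5.5663         5.5663
  2         5.75         5.3885        10.7770
  3       105.75        95.9355       287.8065
  Σ                    106.8903       304.1498
P = 106.8903; Macaulay duration = 304.1498 / 106.8903 = 2.84544 years.
Modified duration = D_Mac / (1 + y) = 2.84544 / 1.033 = 2.75454 years.

2.755 years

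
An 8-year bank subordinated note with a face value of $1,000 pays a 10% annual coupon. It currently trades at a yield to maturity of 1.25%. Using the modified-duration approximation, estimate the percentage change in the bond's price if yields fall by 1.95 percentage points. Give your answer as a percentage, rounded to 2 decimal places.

+12.28%

Periodic yield y = 0.0125. Modified duration first:
  t   CF        PV=CF/(1+0.0125)^t    t·PV
  1       100.00        98.7654        98.7654
  2       100.00        97.5461       195.0922
  3       100.00        96.3418       289.0255
  4       100.00        95.1524       380.6097
  5       100.00        93.9777       469.8885
  6       100.00        92.8175       556.9049
  7       100.00        91.6716       641.7011
  8     1,100.00       995.9383     7,967.5063
  Σ                  1,662.2109    10,599.4938
P = 1,662.2109; D_Mac = 6.37674 yrs; D_mod = 6.37674/(1+0.0125) = 6.29802 yrs.
ΔP/P ≈ -D_mod · Δy = -6.29802 × (-0.0195) = +0.122811 = +12.2811%.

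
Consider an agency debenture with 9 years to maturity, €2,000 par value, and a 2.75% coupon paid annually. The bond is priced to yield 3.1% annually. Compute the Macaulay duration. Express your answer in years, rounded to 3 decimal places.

8.079 years

Periodic yield y = 0.031. Discount each cash flow and weight by its year:
  t   CF        PV=CF/(1+0.031)^t    t·PV
  1        55.00        53.3463        53.3463
  2        55.00        51.7423       103.4845
  3        55.00        50.1865       150.5594
  4        55.00        48.6775       194.7099
  5        55.00        47.2138       236.0692
  6        55.00        45.7942       274.7653
  7        55.00        44.4173       310.9210
  8        55.00        43.0818       344.6540
  9     2,055.00     1,561.2909    14,051.6184
  Σ                  1,945.7505    15,720.1281
Price P = Σ PV = 1,945.7505.
Macaulay duration = Σ(t·PV) / P = 15,720.1281 / 1,945.7505 = 8.07921 years.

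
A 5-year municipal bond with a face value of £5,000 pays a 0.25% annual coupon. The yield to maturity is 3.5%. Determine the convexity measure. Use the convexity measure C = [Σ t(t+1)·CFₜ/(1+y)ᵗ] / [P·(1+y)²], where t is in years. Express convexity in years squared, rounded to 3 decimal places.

With y = 0.035:
  t   CF        PV=CF/(1+0.035)^t    t·PV        t(t+1)·PV
  1        12.50        12.0773        12.0773          24.1546
  2        12.50        11.6689        23.3378          70.0133
  3        12.50        11.2743        33.8229         135.2914
  4        12.50        10.8930        43.5721         217.8606
  5     5,012.50     4,220.3905    21,101.9525     126,611.7150
  Σ                  4,266.3040    21,214.7625     127,059.0348
P = 4,266.3040.
Convexity = Σ t(t+1)·PV / [P·(1+y)²] = 127,059.0348 / (4,266.3040 × 1.071225) = 27.80181.

27.802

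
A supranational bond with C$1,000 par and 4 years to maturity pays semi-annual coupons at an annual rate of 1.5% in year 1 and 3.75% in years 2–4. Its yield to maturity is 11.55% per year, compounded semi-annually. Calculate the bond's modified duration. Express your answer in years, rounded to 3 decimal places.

Periodic yield y = 0.05775. First find Macaulay duration:
  t   CF        PV=CF/(1+0.05775)^t    t·PV
  1         7.50         7.0905         7.0905
  2         7.50         6.7034        13.4068
  3        18.75        15.8435        47.5306
  4        18.75        14.9785        59.9141
  5        18.75        14.1607        70.8037
  6        18.75        13.3876        80.3257
  7        18.75        12.6567        88.5968
  8     1,018.75       650.1347     5,201.0776
  Σ                    734.9557     5,568.7459
P = 734.9557; Macaulay duration = 5,568.7459 / 734.9557 = 7.57698 half-year periods = 3.78849 years.
Modified duration = D_Mac / (1 + y) = 3.78849 / 1.05775 = 3.58165 years.

3.582 years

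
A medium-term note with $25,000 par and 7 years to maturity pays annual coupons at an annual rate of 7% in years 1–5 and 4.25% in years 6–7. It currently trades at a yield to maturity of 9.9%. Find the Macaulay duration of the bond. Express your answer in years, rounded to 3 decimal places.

Periodic yield y = 0.099. Discount each cash flow and weight by its year:
  t   CF        PV=CF/(1+0.099)^t    t·PV
  1     1,750.00     1,592.3567     1,592.3567
  2     1,750.00     1,448.9142     2,897.8284
  3     1,750.00     1,318.3933     3,955.1798
  4     1,750.00     1,199.6299     4,798.5196
  5     1,750.00     1,091.5650     5,457.8248
  6     1,062.50       603.0354     3,618.2122
  7    26,062.50    13,459.6022    94,217.2156
  Σ                 20,713.4966   116,537.1370
Price P = Σ PV = 20,713.4966.
Macaulay duration = Σ(t·PV) / P = 116,537.1370 / 20,713.4966 = 5.62615 years.

5.626 years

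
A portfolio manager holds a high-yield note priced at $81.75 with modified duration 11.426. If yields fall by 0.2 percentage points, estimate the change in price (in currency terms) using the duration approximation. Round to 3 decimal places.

Duration approximation: ΔP/P ≈ -D_mod · Δy = -11.426 × (-0.002) = +0.022852.
ΔP ≈ 81.75 × (+0.022852) = +1.868151.

+$1.868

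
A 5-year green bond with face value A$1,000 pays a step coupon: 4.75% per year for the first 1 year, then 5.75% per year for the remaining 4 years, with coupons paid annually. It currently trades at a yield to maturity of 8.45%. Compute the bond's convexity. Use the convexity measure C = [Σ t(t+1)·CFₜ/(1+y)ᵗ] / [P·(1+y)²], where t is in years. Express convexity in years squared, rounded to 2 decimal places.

With y = 0.0845:
  t   CF        PV=CF/(1+0.0845)^t    t·PV        t(t+1)·PV
  1        47.50        43.7990        43.7990          87.5980
  2        57.50        48.8887        97.7775         293.3324
  3        57.50        45.0795       135.2385         540.9541
  4        57.50        41.5671       166.2684         831.3418
  5     1,057.50       704.9083     3,524.5413      21,147.2475
  Σ                    884.2426     3,967.6246      22,900.4738
P = 884.2426.
Convexity = Σ t(t+1)·PV / [P·(1+y)²] = 22,900.4738 / (884.2426 × 1.176140) = 22.01983.

22.02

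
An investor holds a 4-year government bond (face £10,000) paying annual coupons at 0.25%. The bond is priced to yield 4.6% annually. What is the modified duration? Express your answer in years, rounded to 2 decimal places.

Periodic yield y = 0.046. First find Macaulay duration:
  t   CF        PV=CF/(1+0.046)^t    t·PV
  1        25.00        23.9006        23.9006
  2        25.00        22.8495        45.6990
  3        25.00        21.8446        65.5339
  4    10,025.00     8,374.4760    33,497.9041
  Σ                  8,443.0707    33,633.0376
P = 8,443.0707; Macaulay duration = 33,633.0376 / 8,443.0707 = 3.98351 years.
Modified duration = D_Mac / (1 + y) = 3.98351 / 1.046 = 3.80832 years.

3.81 years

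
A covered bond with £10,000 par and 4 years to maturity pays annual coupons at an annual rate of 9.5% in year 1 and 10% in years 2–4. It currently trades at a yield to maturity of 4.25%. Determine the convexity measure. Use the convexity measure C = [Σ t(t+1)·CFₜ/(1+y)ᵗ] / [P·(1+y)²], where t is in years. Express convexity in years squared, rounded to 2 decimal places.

15.62

With y = 0.0425:
  t   CF        PV=CF/(1+0.0425)^t    t·PV        t(t+1)·PV
  1       950.00       911.2710       911.2710       1,822.5420
  2     1,000.00       920.1272     1,840.2544       5,520.7632
  3     1,000.00       882.6160     2,647.8481      10,591.3923
  4    11,000.00     9,312.9749    37,251.8994     186,259.4972
  Σ                 12,026.9891    42,651.2729     204,194.1947
P = 12,026.9891.
Convexity = Σ t(t+1)·PV / [P·(1+y)²] = 204,194.1947 / (12,026.9891 × 1.086806) = 15.62192.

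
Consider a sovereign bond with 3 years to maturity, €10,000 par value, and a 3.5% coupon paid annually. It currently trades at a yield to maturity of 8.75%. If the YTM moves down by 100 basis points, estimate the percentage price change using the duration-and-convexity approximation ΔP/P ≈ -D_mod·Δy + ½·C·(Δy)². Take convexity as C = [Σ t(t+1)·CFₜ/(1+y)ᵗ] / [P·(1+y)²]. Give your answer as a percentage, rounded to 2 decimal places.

With y = 0.0875:
  t   CF        PV=CF/(1+0.0875)^t    t·PV        t(t+1)·PV
  1       350.00       321.8391       321.8391         643.6782
  2       350.00       295.9440       591.8880       1,775.6639
  3    10,350.00     8,047.3437    24,142.0312      96,568.1250
  Σ                  8,665.1268    25,055.7583      98,987.4670
P = 8,665.1268; D_Mac = 2.89156 yrs; D_mod = 2.65891 yrs; C = 9.65932.
Duration effect: -2.65891 × (-0.01) = +0.026589
Convexity effect: 0.5 × 9.65932 × (-0.01)² = +0.0004830
ΔP/P ≈ +0.026589 + 0.0004830 = +0.027072 = +2.7072%.

+2.71%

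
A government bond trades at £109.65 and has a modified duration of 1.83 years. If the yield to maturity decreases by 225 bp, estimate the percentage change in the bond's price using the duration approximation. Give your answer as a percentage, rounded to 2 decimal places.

Duration approximation: ΔP/P ≈ -D_mod · Δy = -1.83 × (-0.0225) = +0.041175.
As a percentage: +4.1175%.

+4.12%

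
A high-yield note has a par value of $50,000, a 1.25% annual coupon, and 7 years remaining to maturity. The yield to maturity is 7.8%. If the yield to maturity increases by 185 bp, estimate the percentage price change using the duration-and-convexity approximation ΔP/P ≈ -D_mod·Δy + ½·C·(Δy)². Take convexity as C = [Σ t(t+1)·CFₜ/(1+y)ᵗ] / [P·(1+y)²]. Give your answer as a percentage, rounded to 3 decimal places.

-10.674%

With y = 0.078:
  t   CF        PV=CF/(1+0.078)^t    t·PV        t(t+1)·PV
  1       625.00       579.7774       579.7774       1,159.5547
  2       625.00       537.8269     1,075.6537       3,226.9612
  3       625.00       498.9118     1,496.7353       5,986.9410
  4       625.00       462.8124     1,851.2495       9,256.2477
  5       625.00       429.3250     2,146.6252      12,879.7510
  6       625.00       398.2607     2,389.5642      16,726.9494
  7    50,625.00    29,924.9691   209,474.7835   1,675,798.2682
  Σ                 32,831.8832   219,014.3888   1,725,034.6733
P = 32,831.8832; D_Mac = 6.67078 yrs; D_mod = 6.18811 yrs; C = 45.21312.
Duration effect: -6.18811 × (+0.0185) = -0.114480
Convexity effect: 0.5 × 45.21312 × (0.0185)² = +0.0077371
ΔP/P ≈ -0.114480 + 0.0077371 = -0.106743 = -10.6743%.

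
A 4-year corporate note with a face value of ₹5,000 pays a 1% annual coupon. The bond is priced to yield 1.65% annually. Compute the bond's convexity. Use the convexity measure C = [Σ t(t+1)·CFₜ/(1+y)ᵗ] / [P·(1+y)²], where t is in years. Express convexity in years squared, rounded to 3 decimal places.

18.970

With y = 0.0165:
  t   CF        PV=CF/(1+0.0165)^t    t·PV        t(t+1)·PV
  1        50.00        49.1884        49.1884          98.3768
  2        50.00        48.3900        96.7799         290.3397
  3        50.00        47.6045       142.8134         571.2538
  4     5,050.00     4,730.0077    18,920.0307      94,600.1537
  Σ                  4,875.1905    19,208.8125      95,560.1240
P = 4,875.1905.
Convexity = Σ t(t+1)·PV / [P·(1+y)²] = 95,560.1240 / (4,875.1905 × 1.033272) = 18.97013.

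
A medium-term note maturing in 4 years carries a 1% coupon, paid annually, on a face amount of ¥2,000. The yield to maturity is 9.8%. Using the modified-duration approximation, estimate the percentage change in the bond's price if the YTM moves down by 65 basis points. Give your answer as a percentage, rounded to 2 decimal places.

Periodic yield y = 0.098. Modified duration first:
  t   CF        PV=CF/(1+0.098)^t    t·PV
  1        20.00        18.2149        18.2149
  2        20.00        16.5892        33.1784
  3        20.00        15.1086        45.3257
  4     2,020.00     1,389.7670     5,559.0682
  Σ                  1,439.6797     5,655.7872
P = 1,439.6797; D_Mac = 3.92850 yrs; D_mod = 3.92850/(1+0.098) = 3.57787 yrs.
ΔP/P ≈ -D_mod · Δy = -3.57787 × (-0.0065) = +0.023256 = +2.3256%.

+2.33%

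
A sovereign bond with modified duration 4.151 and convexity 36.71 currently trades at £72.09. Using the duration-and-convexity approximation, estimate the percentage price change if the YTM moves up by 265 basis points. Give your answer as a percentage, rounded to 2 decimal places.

-9.71%

Duration effect: -D_mod·Δy = -4.151 × (+0.0265) = -0.1100015
Convexity effect: ½·C·(Δy)² = 0.5 × 36.71 × (0.0265)² = +0.01288979875
ΔP/P ≈ -0.1100015 + 0.01288979875 = -0.09711170125
= -9.711170125%.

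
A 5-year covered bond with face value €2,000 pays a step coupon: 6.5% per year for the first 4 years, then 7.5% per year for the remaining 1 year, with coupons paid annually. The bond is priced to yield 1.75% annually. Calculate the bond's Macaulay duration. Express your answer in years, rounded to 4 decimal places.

4.4914 years

Periodic yield y = 0.0175. Discount each cash flow and weight by its year:
  t   CF        PV=CF/(1+0.0175)^t    t·PV
  1       130.00       127.7641       127.7641
  2       130.00       125.5667       251.1334
  3       130.00       123.4071       370.2213
  4       130.00       121.2846       485.1384
  5     2,150.00     1,971.3620     9,856.8098
  Σ                  2,469.3845    11,091.0670
Price P = Σ PV = 2,469.3845.
Macaulay duration = Σ(t·PV) / P = 11,091.0670 / 2,469.3845 = 4.49143 years.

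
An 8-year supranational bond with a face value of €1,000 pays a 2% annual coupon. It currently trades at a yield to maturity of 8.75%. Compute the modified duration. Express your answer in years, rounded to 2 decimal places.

6.71 years

Periodic yield y = 0.0875. First find Macaulay duration:
  t   CF        PV=CF/(1+0.0875)^t    t·PV
  1        20.00        18.3908        18.3908
  2        20.00        16.9111        33.8222
  3        20.00        15.5504        46.6513
  4        20.00        14.2992        57.1970
  5        20.00        13.1487        65.7436
  6        20.00        12.0908        72.5447
  7        20.00        11.1180        77.8257
  8     1,020.00       521.3940     4,171.1522
  Σ                    622.9030     4,543.3274
P = 622.9030; Macaulay duration = 4,543.3274 / 622.9030 = 7.29380 years.
Modified duration = D_Mac / (1 + y) = 7.29380 / 1.0875 = 6.70694 years.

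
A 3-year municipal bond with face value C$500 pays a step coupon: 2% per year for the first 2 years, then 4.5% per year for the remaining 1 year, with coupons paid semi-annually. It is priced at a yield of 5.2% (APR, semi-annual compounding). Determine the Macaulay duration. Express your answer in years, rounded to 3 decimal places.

Periodic yield y = 0.026. Discount each cash flow and weight by its period:
  t   CF        PV=CF/(1+0.026)^t    t·PV
  1         5.00         4.8733         4.8733
  2         5.00         4.7498         9.4996
  3         5.00         4.6294        13.8883
  4         5.00         4.5121        18.0485
  5        11.25         9.8950        49.4750
  6       511.25       438.2775     2,629.6649
  Σ                    466.9371     2,725.4495
Price P = Σ PV = 466.9371.
Macaulay duration = Σ(t·PV) / P = 2,725.4495 / 466.9371 = 5.83687 half-year periods.
In years: 5.83687 / 2 = 2.91843 years.

2.918 years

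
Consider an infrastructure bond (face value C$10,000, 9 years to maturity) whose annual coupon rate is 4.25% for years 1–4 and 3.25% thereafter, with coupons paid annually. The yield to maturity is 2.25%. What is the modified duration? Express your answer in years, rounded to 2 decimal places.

7.64 years

Periodic yield y = 0.0225. First find Macaulay duration:
  t   CF        PV=CF/(1+0.0225)^t    t·PV
  1       425.00       415.6479       415.6479
  2       425.00       406.5016       813.0033
  3       425.00       397.5566     1,192.6698
  4       425.00       388.8084     1,555.2337
  5       325.00       290.7815     1,453.9075
  6       325.00       284.3829     1,706.2973
  7       325.00       278.1251     1,946.8755
  8       325.00       272.0050     2,176.0397
  9    10,325.00     8,451.2356    76,061.1206
  Σ                 11,185.0446    87,320.7954
P = 11,185.0446; Macaulay duration = 87,320.7954 / 11,185.0446 = 7.80692 years.
Modified duration = D_Mac / (1 + y) = 7.80692 / 1.0225 = 7.63513 years.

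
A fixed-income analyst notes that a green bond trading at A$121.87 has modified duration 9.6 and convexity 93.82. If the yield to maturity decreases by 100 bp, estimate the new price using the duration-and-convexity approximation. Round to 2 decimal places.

Duration effect: -D_mod·Δy = -9.6 × (-0.01) = +0.096000
Convexity effect: ½·C·(Δy)² = 0.5 × 93.82 × (-0.01)² = +0.0046910
ΔP/P ≈ +0.096000 + 0.0046910 = +0.100691
New price ≈ 121.87 × (1 + 0.100691) = 134.14121217.

A$134.14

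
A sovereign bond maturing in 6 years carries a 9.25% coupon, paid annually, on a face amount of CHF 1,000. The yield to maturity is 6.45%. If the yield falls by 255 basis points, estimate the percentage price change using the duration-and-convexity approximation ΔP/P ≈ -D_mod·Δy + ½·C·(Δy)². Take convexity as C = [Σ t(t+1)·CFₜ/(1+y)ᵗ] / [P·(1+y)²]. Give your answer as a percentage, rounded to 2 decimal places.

With y = 0.0645:
  t   CF        PV=CF/(1+0.0645)^t    t·PV        t(t+1)·PV
  1        92.50        86.8953        86.8953         173.7905
  2        92.50        81.6301       163.2602         489.7807
  3        92.50        76.6840       230.0520         920.2080
  4        92.50        72.0376       288.1503       1,440.7514
  5        92.50        67.6727       338.3634       2,030.1805
  6     1,092.50       750.8401     4,505.0405      31,535.2836
  Σ                  1,135.7597     5,611.7617      36,589.9948
P = 1,135.7597; D_Mac = 4.94098 yrs; D_mod = 4.64159 yrs; C = 28.43050.
Duration effect: -4.64159 × (-0.0255) = +0.118361
Convexity effect: 0.5 × 28.43050 × (-0.0255)² = +0.0092435
ΔP/P ≈ +0.118361 + 0.0092435 = +0.127604 = +12.7604%.

+12.76%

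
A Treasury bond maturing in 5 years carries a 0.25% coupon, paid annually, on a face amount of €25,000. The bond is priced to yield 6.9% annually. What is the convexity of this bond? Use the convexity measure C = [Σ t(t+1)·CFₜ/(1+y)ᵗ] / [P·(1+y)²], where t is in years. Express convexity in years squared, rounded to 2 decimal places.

26.04

With y = 0.069:
  t   CF        PV=CF/(1+0.069)^t    t·PV        t(t+1)·PV
  1        62.50        58.4659        58.4659         116.9317
  2        62.50        54.6921       109.3842         328.1526
  3        62.50        51.1619       153.4858         613.9431
  4        62.50        47.8596       191.4385         957.1923
  5    25,062.50    17,952.9518    89,764.7588     538,588.5528
  Σ                 18,165.1313    90,277.5331     540,604.7725
P = 18,165.1313.
Convexity = Σ t(t+1)·PV / [P·(1+y)²] = 540,604.7725 / (18,165.1313 × 1.142761) = 26.04269.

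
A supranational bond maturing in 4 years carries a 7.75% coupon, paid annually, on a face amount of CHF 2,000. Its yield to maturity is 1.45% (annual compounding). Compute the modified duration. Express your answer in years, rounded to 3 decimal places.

3.583 years

Periodic yield y = 0.0145. First find Macaulay duration:
  t   CF        PV=CF/(1+0.0145)^t    t·PV
  1       155.00       152.7846       152.7846
  2       155.00       150.6009       301.2018
  3       155.00       148.4484       445.3452
  4     2,155.00     2,034.4128     8,137.6510
  Σ                  2,486.2467     9,036.9827
P = 2,486.2467; Macaulay duration = 9,036.9827 / 2,486.2467 = 3.63479 years.
Modified duration = D_Mac / (1 + y) = 3.63479 / 1.0145 = 3.58284 years.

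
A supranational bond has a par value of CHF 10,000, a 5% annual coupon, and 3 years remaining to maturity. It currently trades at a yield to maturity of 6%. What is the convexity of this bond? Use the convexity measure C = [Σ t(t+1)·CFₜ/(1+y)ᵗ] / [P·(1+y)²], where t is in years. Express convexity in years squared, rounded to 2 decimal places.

With y = 0.06:
  t   CF        PV=CF/(1+0.06)^t    t·PV        t(t+1)·PV
  1       500.00       471.6981       471.6981         943.3962
  2       500.00       444.9982       889.9964       2,669.9893
  3    10,500.00     8,816.0025    26,448.0074     105,792.0297
  Σ                  9,732.6988    27,809.7020     109,405.4152
P = 9,732.6988.
Convexity = Σ t(t+1)·PV / [P·(1+y)²] = 109,405.4152 / (9,732.6988 × 1.123600) = 10.00446.

10.00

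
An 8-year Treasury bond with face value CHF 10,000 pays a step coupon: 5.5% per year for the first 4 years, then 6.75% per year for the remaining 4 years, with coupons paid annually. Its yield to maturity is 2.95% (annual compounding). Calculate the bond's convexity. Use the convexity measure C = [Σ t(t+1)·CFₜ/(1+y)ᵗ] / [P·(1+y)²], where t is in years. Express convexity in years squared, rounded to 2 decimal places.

With y = 0.0295:
  t   CF        PV=CF/(1+0.0295)^t    t·PV        t(t+1)·PV
  1       550.00       534.2399       534.2399       1,068.4798
  2       550.00       518.9314     1,037.8629       3,113.5887
  3       550.00       504.0616     1,512.1849       6,048.7395
  4       550.00       489.6179     1,958.4716       9,792.3580
  5       675.00       583.6762     2,918.3812      17,510.2873
  6       675.00       566.9512     3,401.7071      23,811.9498
  7       675.00       550.7054     3,854.9376      30,839.5011
  8    10,675.00     8,459.7412    67,677.9294     609,101.3646
  Σ                 12,207.9249    82,895.7147     701,286.2688
P = 12,207.9249.
Convexity = Σ t(t+1)·PV / [P·(1+y)²] = 701,286.2688 / (12,207.9249 × 1.059870) = 54.20019.

54.20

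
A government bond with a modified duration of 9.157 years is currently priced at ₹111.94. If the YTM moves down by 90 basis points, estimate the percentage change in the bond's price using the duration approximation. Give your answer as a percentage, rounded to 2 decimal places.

+8.24%

Duration approximation: ΔP/P ≈ -D_mod · Δy = -9.157 × (-0.009) = +0.082413.
As a percentage: +8.2413%.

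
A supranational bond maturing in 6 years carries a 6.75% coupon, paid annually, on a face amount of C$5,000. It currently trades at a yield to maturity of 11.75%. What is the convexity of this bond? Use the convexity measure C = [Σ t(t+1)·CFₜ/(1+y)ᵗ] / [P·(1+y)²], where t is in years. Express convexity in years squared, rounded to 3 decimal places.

With y = 0.1175:
  t   CF        PV=CF/(1+0.1175)^t    t·PV        t(t+1)·PV
  1       337.50       302.0134       302.0134         604.0268
  2       337.50       270.2581       540.5162       1,621.5486
  3       337.50       241.8417       725.5251       2,902.1004
  4       337.50       216.4132       865.6526       4,328.2630
  5       337.50       193.6583       968.2915       5,809.7490
  6     5,337.50     2,740.6445    16,443.8667     115,107.0669
  Σ                  3,964.8291    19,845.8655     130,372.7548
P = 3,964.8291.
Convexity = Σ t(t+1)·PV / [P·(1+y)²] = 130,372.7548 / (3,964.8291 × 1.248806) = 26.33100.

26.331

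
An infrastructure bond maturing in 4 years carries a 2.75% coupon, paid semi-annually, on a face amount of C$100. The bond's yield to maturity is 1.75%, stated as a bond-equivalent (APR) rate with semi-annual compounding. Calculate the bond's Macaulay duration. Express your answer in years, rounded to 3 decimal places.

Periodic yield y = 0.00875. Discount each cash flow and weight by its period:
  t   CF        PV=CF/(1+0.00875)^t    t·PV
  1        1.375         1.3631         1.3631
  2        1.375         1.3512         2.7025
  3        1.375         1.3395         4.0186
  4        1.375         1.3279         5.3116
  5        1.375         1.3164         6.5820
  6        1.375         1.3050         7.8298
  7        1.375         1.2937         9.0556
  8      101.375        94.5502       756.4017
  Σ                    103.8470       793.2648
Price P = Σ PV = 103.8470.
Macaulay duration = Σ(t·PV) / P = 793.2648 / 103.8470 = 7.63879 half-year periods.
In years: 7.63879 / 2 = 3.81939 years.

3.819 years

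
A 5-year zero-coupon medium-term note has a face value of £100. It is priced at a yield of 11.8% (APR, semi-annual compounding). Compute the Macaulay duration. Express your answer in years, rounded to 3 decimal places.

A zero-coupon bond has a single cash flow at maturity, so its Macaulay duration equals its maturity: 5 years.
(Equivalently: 10 semi-annual periods ÷ 2 = 5 years.)

5.000 years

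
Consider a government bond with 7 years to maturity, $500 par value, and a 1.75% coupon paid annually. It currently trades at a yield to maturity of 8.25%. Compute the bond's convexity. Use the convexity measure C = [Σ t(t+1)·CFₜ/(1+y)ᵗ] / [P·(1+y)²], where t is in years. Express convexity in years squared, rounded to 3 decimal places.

With y = 0.0825:
  t   CF        PV=CF/(1+0.0825)^t    t·PV        t(t+1)·PV
  1         8.75         8.0831         8.0831          16.1663
  2         8.75         7.4671        14.9342          44.8026
  3         8.75         6.8980        20.6941          82.7762
  4         8.75         6.3723        25.4892         127.4461
  5         8.75         5.8867        29.4333         176.5996
  6         8.75         5.4380        32.6281         228.3967
  7       508.75       292.0849     2,044.5942      16,356.7537
  Σ                    332.2301     2,175.8562      17,032.9413
P = 332.2301.
Convexity = Σ t(t+1)·PV / [P·(1+y)²] = 17,032.9413 / (332.2301 × 1.171806) = 43.75169.

43.752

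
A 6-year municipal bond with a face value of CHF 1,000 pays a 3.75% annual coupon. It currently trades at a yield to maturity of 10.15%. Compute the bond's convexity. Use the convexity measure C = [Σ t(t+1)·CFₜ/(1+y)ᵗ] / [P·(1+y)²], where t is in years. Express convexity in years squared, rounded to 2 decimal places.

With y = 0.1015:
  t   CF        PV=CF/(1+0.1015)^t    t·PV        t(t+1)·PV
  1        37.50        34.0445        34.0445          68.0890
  2        37.50        30.9074        61.8148         185.4443
  3        37.50        28.0594        84.1781         336.7123
  4        37.50        25.4738       101.8951         509.4754
  5        37.50        23.1264       115.6322         693.7932
  6     1,037.50       580.8729     3,485.2372      24,396.6607
  Σ                    722.4843     3,882.8019      26,190.1749
P = 722.4843.
Convexity = Σ t(t+1)·PV / [P·(1+y)²] = 26,190.1749 / (722.4843 × 1.213302) = 29.87727.

29.88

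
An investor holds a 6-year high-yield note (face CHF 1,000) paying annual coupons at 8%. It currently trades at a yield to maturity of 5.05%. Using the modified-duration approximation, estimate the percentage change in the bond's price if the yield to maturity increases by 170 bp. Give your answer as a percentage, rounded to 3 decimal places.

Periodic yield y = 0.0505. Modified duration first:
  t   CF        PV=CF/(1+0.0505)^t    t·PV
  1        80.00        76.1542        76.1542
  2        80.00        72.4933       144.9866
  3        80.00        69.0084       207.0251
  4        80.00        65.6910       262.7639
  5        80.00        62.5331       312.6653
  6     1,080.00       803.6139     4,821.6831
  Σ                  1,149.4938     5,825.2783
P = 1,149.4938; D_Mac = 5.06769 yrs; D_mod = 5.06769/(1+0.0505) = 4.82407 yrs.
ΔP/P ≈ -D_mod · Δy = -4.82407 × (+0.017) = -0.082009 = -8.2009%.

-8.201%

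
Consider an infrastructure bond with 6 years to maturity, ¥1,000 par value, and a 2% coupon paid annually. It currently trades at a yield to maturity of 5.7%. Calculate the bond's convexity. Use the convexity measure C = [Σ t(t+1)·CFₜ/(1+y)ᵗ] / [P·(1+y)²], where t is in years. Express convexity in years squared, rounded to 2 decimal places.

34.91

With y = 0.057:
  t   CF        PV=CF/(1+0.057)^t    t·PV        t(t+1)·PV
  1        20.00        18.9215        18.9215          37.8430
  2        20.00        17.9011        35.8022         107.4067
  3        20.00        16.9358        50.8073         203.2293
  4        20.00        16.0225        64.0900         320.4498
  5        20.00        15.1585        75.7923         454.7538
  6     1,020.00       731.3921     4,388.3524      30,718.4670
  Σ                    816.3314     4,633.7657      31,842.1495
P = 816.3314.
Convexity = Σ t(t+1)·PV / [P·(1+y)²] = 31,842.1495 / (816.3314 × 1.117249) = 34.91290.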